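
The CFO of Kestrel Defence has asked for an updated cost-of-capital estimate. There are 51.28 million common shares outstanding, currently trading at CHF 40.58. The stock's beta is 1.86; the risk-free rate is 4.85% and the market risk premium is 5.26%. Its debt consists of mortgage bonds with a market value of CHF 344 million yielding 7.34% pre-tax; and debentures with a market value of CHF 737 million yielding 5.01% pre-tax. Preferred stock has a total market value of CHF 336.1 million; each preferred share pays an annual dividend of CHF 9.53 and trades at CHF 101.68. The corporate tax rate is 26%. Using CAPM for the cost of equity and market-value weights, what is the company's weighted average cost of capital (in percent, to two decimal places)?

10.92%

Cost of equity via CAPM: Re = 4.85% + 1.86 × 5.26% = 14.6336%.
Cost of preferred: Rp = 9.53 / 101.68 = 9.3725%.
Market value of equity E = 40.58 × 51.28m = 2080.9424m.
Total capital V = 2080.9424 + 336.1 + 344 + 737 = 3498.0424.
Equity: weight = 2080.9424/3498.0424 = 0.5949; cost = 14.6336%.
Preferred: weight = 336.1/3498.0424 = 0.0961; cost = 9.3725%.
Mortgage bonds: weight = 344/3498.0424 = 0.0983; after-tax cost = 7.34% × (1 − 26%) = 5.4316%.
Debentures: weight = 737/3498.0424 = 0.2107; after-tax cost = 5.01% × (1 − 26%) = 3.7074%.
WACC = 0.5949 × 14.6336% + 0.0961 × 9.3725% + 0.0983 × 5.4316% + 0.2107 × 3.7074% = 10.9211%.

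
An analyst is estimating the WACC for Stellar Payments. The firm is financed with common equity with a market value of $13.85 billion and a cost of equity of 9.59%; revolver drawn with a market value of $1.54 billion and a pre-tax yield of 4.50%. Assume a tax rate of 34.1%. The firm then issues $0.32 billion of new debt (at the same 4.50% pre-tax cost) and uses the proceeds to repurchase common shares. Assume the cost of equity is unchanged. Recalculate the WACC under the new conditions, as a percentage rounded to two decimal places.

After the change:
Total capital V = 13.53 + 1.86 = 15.39.
Equity: weight = 13.53/15.39 = 0.8791; cost = 9.59%.
Revolver drawn: weight = 1.86/15.39 = 0.1209; after-tax cost = 4.5% × (1 − 34.1%) = 2.9655%.
WACC = 0.8791 × 9.5900% + 0.1209 × 2.9655% = 8.7894%.

8.79%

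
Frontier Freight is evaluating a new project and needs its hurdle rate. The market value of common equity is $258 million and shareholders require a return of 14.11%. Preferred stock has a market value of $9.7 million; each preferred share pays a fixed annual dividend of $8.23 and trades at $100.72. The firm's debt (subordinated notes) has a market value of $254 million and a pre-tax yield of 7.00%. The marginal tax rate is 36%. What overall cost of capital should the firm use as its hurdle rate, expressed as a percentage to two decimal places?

Cost of preferred: Rp = 8.23 / 100.72 = 8.1712%.
Total capital V = 258 + 9.7 + 254 = 521.7.
Equity: weight = 258/521.7 = 0.4945; cost = 14.11%.
Preferred: weight = 9.7/521.7 = 0.0186; cost = 8.1712%.
Subordinated notes: weight = 254/521.7 = 0.4869; after-tax cost = 7% × (1 − 36%) = 4.4800%.
WACC = 0.4945 × 14.1100% + 0.0186 × 8.1712% + 0.4869 × 4.4800% = 9.3110%.

9.31%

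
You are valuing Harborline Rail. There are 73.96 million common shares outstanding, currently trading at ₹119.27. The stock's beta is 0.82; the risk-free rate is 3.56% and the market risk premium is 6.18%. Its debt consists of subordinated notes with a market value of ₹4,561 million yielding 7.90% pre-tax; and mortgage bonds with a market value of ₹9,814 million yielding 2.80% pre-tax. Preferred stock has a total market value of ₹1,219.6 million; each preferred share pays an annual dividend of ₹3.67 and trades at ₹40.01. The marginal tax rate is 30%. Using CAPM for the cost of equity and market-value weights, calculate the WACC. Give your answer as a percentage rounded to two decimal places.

5.40%

Cost of equity via CAPM: Re = 3.56% + 0.82 × 6.18% = 8.6276%.
Cost of preferred: Rp = 3.67 / 40.01 = 9.1727%.
Market value of equity E = 119.27 × 73.96m = 8821.2092m.
Total capital V = 8821.2092 + 1219.6 + 4561 + 9814 = 24415.8092.
Equity: weight = 8821.2092/24415.8092 = 0.3613; cost = 8.6276%.
Preferred: weight = 1219.6/24415.8092 = 0.0500; cost = 9.1727%.
Subordinated notes: weight = 4561/24415.8092 = 0.1868; after-tax cost = 7.9% × (1 − 30%) = 5.5300%.
Mortgage bonds: weight = 9814/24415.8092 = 0.4020; after-tax cost = 2.8% × (1 − 30%) = 1.9600%.
WACC = 0.3613 × 8.6276% + 0.0500 × 9.1727% + 0.1868 × 5.5300% + 0.4020 × 1.9600% = 5.3961%.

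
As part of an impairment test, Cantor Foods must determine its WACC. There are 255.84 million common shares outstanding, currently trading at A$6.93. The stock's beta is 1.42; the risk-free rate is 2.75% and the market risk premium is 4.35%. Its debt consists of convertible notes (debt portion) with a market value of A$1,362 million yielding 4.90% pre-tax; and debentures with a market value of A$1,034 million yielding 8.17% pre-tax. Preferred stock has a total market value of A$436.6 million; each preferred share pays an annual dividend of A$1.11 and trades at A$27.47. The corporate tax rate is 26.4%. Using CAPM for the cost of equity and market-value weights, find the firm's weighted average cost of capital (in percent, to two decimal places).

Cost of equity via CAPM: Re = 2.75% + 1.42 × 4.35% = 8.9270%.
Cost of preferred: Rp = 1.11 / 27.47 = 4.0408%.
Market value of equity E = 6.93 × 255.84m = 1772.9712m.
Total capital V = 1772.9712 + 436.6 + 1362 + 1034 = 4605.5712.
Equity: weight = 1772.9712/4605.5712 = 0.3850; cost = 8.927%.
Preferred: weight = 436.6/4605.5712 = 0.0948; cost = 4.0408%.
Convertible notes (debt portion): weight = 1362/4605.5712 = 0.2957; after-tax cost = 4.9% × (1 − 26.4%) = 3.6064%.
Debentures: weight = 1034/4605.5712 = 0.2245; after-tax cost = 8.17% × (1 − 26.4%) = 6.0131%.
WACC = 0.3850 × 8.9270% + 0.0948 × 4.0408% + 0.2957 × 3.6064% + 0.2245 × 6.0131% = 6.2361%.

6.24%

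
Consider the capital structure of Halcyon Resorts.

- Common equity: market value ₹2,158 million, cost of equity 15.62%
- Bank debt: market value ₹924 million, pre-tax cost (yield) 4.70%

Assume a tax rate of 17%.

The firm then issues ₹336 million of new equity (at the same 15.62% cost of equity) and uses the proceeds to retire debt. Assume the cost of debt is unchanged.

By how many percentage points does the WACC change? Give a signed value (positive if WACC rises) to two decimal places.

+1.28 pp

Current WACC:
Total capital V = 2158 + 924 = 3082.
Equity: weight = 2158/3082 = 0.7002; cost = 15.62%.
Bank debt: weight = 924/3082 = 0.2998; after-tax cost = 4.7% × (1 − 17%) = 3.9010%.
WACC = 0.7002 × 15.6200% + 0.2998 × 3.9010% = 12.1066%.
After the change:
Total capital V = 2494 + 588 = 3082.
Equity: weight = 2494/3082 = 0.8092; cost = 15.62%.
Bank debt: weight = 588/3082 = 0.1908; after-tax cost = 4.7% × (1 − 17%) = 3.9010%.
WACC = 0.8092 × 15.6200% + 0.1908 × 3.9010% = 13.3842%.
Change in WACC = 13.3842% − 12.1066% = 1.2776 pp.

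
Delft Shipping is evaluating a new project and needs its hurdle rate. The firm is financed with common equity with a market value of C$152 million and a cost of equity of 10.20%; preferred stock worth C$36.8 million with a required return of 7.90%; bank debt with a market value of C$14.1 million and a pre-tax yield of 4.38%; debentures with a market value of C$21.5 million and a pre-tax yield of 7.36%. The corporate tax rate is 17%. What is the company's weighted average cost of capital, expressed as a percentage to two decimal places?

9.02%

Total capital V = 152 + 36.8 + 14.1 + 21.5 = 224.4.
Equity: weight = 152/224.4 = 0.6774; cost = 10.2%.
Preferred: weight = 36.8/224.4 = 0.1640; cost = 7.9%.
Bank debt: weight = 14.1/224.4 = 0.0628; after-tax cost = 4.38% × (1 − 17%) = 3.6354%.
Debentures: weight = 21.5/224.4 = 0.0958; after-tax cost = 7.36% × (1 − 17%) = 6.1088%.
WACC = 0.6774 × 10.2000% + 0.1640 × 7.9000% + 0.0628 × 3.6354% + 0.0958 × 6.1088% = 9.0184%.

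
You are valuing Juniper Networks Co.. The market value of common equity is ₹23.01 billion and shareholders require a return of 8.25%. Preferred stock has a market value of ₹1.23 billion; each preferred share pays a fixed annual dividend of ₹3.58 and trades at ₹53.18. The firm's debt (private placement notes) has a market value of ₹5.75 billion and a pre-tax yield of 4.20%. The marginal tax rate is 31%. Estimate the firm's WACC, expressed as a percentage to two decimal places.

Cost of preferred: Rp = 3.58 / 53.18 = 6.7319%.
Total capital V = 23.01 + 1.23 + 5.75 = 29.99.
Equity: weight = 23.01/29.99 = 0.7673; cost = 8.25%.
Preferred: weight = 1.23/29.99 = 0.0410; cost = 6.7319%.
Private placement notes: weight = 5.75/29.99 = 0.1917; after-tax cost = 4.2% × (1 − 31%) = 2.8980%.
WACC = 0.7673 × 8.2500% + 0.0410 × 6.7319% + 0.1917 × 2.8980% = 7.1616%.

7.16%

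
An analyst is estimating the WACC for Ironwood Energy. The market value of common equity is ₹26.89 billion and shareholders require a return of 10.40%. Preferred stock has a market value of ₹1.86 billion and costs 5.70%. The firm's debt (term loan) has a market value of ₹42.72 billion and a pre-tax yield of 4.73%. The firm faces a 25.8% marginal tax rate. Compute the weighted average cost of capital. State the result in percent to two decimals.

6.16%

Total capital V = 26.89 + 1.86 + 42.72 = 71.47.
Equity: weight = 26.89/71.47 = 0.3762; cost = 10.4%.
Preferred: weight = 1.86/71.47 = 0.0260; cost = 5.7%.
Term loan: weight = 42.72/71.47 = 0.5977; after-tax cost = 4.73% × (1 − 25.8%) = 3.5097%.
WACC = 0.3762 × 10.4000% + 0.0260 × 5.7000% + 0.5977 × 3.5097% = 6.1591%.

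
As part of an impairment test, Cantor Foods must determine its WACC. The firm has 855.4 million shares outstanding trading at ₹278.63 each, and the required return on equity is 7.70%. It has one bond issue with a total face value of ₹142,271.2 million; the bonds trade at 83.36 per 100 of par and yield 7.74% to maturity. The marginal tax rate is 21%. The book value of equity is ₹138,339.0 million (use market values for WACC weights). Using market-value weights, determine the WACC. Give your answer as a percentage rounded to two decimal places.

Market value of equity E = 278.63 × 855.4m = 238340.102m. Market value of debt D = 142271.2m × 83.36/100 = 118597.27232m.
Total capital V = 238340.102 + 118597.27232 = 356937.37432.
Equity: weight = 238340.102/356937.37432 = 0.6677; cost = 7.7%.
Bonds outstanding: weight = 118597.27232/356937.37432 = 0.3323; after-tax cost = 7.74% × (1 − 21%) = 6.1146%.
WACC = 0.6677 × 7.7000% + 0.3323 × 6.1146% = 7.1732%.

7.17%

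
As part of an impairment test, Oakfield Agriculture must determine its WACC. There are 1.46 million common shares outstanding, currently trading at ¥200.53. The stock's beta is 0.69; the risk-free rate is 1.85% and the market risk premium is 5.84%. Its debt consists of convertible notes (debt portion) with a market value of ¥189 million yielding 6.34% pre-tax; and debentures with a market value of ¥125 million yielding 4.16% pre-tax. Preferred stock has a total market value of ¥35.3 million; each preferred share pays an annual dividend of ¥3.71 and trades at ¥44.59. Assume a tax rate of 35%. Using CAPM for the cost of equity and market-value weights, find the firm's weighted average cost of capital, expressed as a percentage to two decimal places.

Cost of equity via CAPM: Re = 1.85% + 0.69 × 5.84% = 5.8796%.
Cost of preferred: Rp = 3.71 / 44.59 = 8.3203%.
Market value of equity E = 200.53 × 1.46m = 292.7738m.
Total capital V = 292.7738 + 35.3 + 189 + 125 = 642.0738.
Equity: weight = 292.7738/642.0738 = 0.4560; cost = 5.8796%.
Preferred: weight = 35.3/642.0738 = 0.0550; cost = 8.3203%.
Convertible notes (debt portion): weight = 189/642.0738 = 0.2944; after-tax cost = 6.34% × (1 − 35%) = 4.1210%.
Debentures: weight = 125/642.0738 = 0.1947; after-tax cost = 4.16% × (1 − 35%) = 2.7040%.
WACC = 0.4560 × 5.8796% + 0.0550 × 8.3203% + 0.2944 × 4.1210% + 0.1947 × 2.7040% = 4.8779%.

4.88%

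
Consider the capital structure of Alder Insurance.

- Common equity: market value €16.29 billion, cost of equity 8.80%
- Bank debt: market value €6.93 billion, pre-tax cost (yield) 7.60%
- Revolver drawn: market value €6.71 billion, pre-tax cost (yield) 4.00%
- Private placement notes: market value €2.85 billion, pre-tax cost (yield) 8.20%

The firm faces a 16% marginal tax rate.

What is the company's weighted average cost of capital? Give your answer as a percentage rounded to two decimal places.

7.01%

Total capital V = 16.29 + 6.93 + 6.71 + 2.85 = 32.78.
Equity: weight = 16.29/32.78 = 0.4969; cost = 8.8%.
Bank debt: weight = 6.93/32.78 = 0.2114; after-tax cost = 7.6% × (1 − 16%) = 6.3840%.
Revolver drawn: weight = 6.71/32.78 = 0.2047; after-tax cost = 4% × (1 − 16%) = 3.3600%.
Private placement notes: weight = 2.85/32.78 = 0.0869; after-tax cost = 8.2% × (1 − 16%) = 6.8880%.
WACC = 0.4969 × 8.8000% + 0.2114 × 6.3840% + 0.2047 × 3.3600% + 0.0869 × 6.8880% = 7.0094%.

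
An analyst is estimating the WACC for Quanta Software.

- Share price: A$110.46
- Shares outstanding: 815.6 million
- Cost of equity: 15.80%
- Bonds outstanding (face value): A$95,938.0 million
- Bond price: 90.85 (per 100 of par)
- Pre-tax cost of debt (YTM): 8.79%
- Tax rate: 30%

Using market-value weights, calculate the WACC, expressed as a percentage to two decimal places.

11.06%

Market value of equity E = 110.46 × 815.6m = 90091.176m. Market value of debt D = 95938m × 90.85/100 = 87159.673m.
Total capital V = 90091.176 + 87159.673 = 177250.849.
Equity: weight = 90091.176/177250.849 = 0.5083; cost = 15.8%.
Bonds outstanding: weight = 87159.673/177250.849 = 0.4917; after-tax cost = 8.79% × (1 − 30%) = 6.1530%.
WACC = 0.5083 × 15.8000% + 0.4917 × 6.1530% = 11.0563%.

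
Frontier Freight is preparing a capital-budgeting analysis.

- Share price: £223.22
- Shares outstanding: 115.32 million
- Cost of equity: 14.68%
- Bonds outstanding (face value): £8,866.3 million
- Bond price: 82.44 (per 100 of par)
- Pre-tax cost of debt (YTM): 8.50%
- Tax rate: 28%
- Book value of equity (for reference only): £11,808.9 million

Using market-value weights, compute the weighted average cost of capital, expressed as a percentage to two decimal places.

Market value of equity E = 223.22 × 115.32m = 25741.7304m. Market value of debt D = 8866.3m × 82.44/100 = 7309.37772m.
Total capital V = 25741.7304 + 7309.37772 = 33051.10812.
Equity: weight = 25741.7304/33051.10812 = 0.7788; cost = 14.68%.
Bonds outstanding: weight = 7309.37772/33051.10812 = 0.2212; after-tax cost = 8.5% × (1 − 28%) = 6.1200%.
WACC = 0.7788 × 14.6800% + 0.2212 × 6.1200% = 12.7869%.

12.79%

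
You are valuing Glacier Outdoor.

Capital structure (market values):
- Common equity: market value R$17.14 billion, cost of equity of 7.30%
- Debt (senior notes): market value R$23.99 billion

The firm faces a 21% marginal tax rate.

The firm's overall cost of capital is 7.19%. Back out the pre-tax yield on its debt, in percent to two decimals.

9.00%

Total capital V = 17.14 + 23.99 = 41.13.
Equity weight = 17.14/41.13 = 0.4167.
Senior notes weight = 23.99/41.13 = 0.5833.
Equity contribution = 0.4167 × 7.3% = 3.0421%.
Remaining for debt = 7.19% − 3.0421% = 4.1479%.
Rd × (1 − 21%) × 0.5833 = 4.1479%  ⇒  Rd = 9.0018%.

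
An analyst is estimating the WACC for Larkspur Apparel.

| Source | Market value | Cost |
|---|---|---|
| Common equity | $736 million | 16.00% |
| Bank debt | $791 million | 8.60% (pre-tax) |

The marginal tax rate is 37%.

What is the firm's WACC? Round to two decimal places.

Total capital V = 736 + 791 = 1527.
Equity: weight = 736/1527 = 0.4820; cost = 16%.
Bank debt: weight = 791/1527 = 0.5180; after-tax cost = 8.6% × (1 − 37%) = 5.4180%.
WACC = 0.4820 × 16.0000% + 0.5180 × 5.4180% = 10.5184%.

10.52%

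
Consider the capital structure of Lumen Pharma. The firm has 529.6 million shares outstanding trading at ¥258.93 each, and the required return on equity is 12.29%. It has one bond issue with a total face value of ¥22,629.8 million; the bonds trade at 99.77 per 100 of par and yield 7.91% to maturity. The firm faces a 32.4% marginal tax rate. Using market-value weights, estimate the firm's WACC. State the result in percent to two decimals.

Market value of equity E = 258.93 × 529.6m = 137129.328m. Market value of debt D = 22629.8m × 99.77/100 = 22577.75146m.
Total capital V = 137129.328 + 22577.75146 = 159707.07946.
Equity: weight = 137129.328/159707.07946 = 0.8586; cost = 12.29%.
Bonds outstanding: weight = 22577.75146/159707.07946 = 0.1414; after-tax cost = 7.91% × (1 − 32.4%) = 5.3472%.
WACC = 0.8586 × 12.2900% + 0.1414 × 5.3472% = 11.3085%.

11.31%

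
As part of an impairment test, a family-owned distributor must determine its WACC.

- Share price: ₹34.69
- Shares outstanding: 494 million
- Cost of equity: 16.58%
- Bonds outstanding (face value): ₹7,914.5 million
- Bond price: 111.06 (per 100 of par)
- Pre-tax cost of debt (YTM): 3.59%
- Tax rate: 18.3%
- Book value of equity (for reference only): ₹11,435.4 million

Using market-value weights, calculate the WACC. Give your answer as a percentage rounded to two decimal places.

11.95%

Market value of equity E = 34.69 × 494m = 17136.86m. Market value of debt D = 7914.5m × 111.06/100 = 8789.8437m.
Total capital V = 17136.86 + 8789.8437 = 25926.7037.
Equity: weight = 17136.86/25926.7037 = 0.6610; cost = 16.58%.
Bonds outstanding: weight = 8789.8437/25926.7037 = 0.3390; after-tax cost = 3.59% × (1 − 18.3%) = 2.9330%.
WACC = 0.6610 × 16.5800% + 0.3390 × 2.9330% = 11.9533%.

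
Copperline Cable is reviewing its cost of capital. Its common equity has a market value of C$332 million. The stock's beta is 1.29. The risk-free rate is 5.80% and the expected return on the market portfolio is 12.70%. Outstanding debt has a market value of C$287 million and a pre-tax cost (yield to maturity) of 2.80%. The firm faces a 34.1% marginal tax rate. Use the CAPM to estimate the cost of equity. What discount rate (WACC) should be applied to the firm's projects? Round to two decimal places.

8.74%

Market risk premium = 12.7% − 5.8% = 6.9%.
Cost of equity via CAPM: Re = 5.8% + 1.29 × 6.9% = 14.7010%.
Total capital V = 332 + 287 = 619.
Equity: weight = 332/619 = 0.5363; cost = 14.701%.
Debt: weight = 287/619 = 0.4637; after-tax cost = 2.8% × (1 − 34.1%) = 1.8452%.
WACC = 0.5363 × 14.7010% + 0.4637 × 1.8452% = 8.7404%.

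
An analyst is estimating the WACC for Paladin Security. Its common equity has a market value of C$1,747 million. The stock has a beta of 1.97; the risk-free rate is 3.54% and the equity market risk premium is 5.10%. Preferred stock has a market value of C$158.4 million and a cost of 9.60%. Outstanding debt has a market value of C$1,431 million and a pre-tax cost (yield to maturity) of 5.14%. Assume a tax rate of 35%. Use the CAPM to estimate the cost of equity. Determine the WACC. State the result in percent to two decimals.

Cost of equity via CAPM: Re = 3.54% + 1.97 × 5.1% = 13.5870%.
Total capital V = 1747 + 158.4 + 1431 = 3336.4.
Equity: weight = 1747/3336.4 = 0.5236; cost = 13.587%.
Preferred: weight = 158.4/3336.4 = 0.0475; cost = 9.6%.
Debt: weight = 1431/3336.4 = 0.4289; after-tax cost = 5.14% × (1 − 35%) = 3.3410%.
WACC = 0.5236 × 13.5870% + 0.0475 × 9.6000% + 0.4289 × 3.3410% = 9.0031%.

9.00%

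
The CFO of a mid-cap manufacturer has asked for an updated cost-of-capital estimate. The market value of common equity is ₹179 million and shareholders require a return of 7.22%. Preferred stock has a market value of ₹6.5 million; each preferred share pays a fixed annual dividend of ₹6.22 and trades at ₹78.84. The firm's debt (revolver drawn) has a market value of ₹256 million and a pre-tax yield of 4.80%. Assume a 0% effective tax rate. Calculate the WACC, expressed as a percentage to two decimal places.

5.83%

Cost of preferred: Rp = 6.22 / 78.84 = 7.8894%.
Total capital V = 179 + 6.5 + 256 = 441.5.
Equity: weight = 179/441.5 = 0.4054; cost = 7.22%.
Preferred: weight = 6.5/441.5 = 0.0147; cost = 7.8894%.
Revolver drawn: weight = 256/441.5 = 0.5798; after-tax cost = 4.8% × (1 − 0%) = 4.8000%.
WACC = 0.4054 × 7.2200% + 0.0147 × 7.8894% + 0.5798 × 4.8000% = 5.8266%.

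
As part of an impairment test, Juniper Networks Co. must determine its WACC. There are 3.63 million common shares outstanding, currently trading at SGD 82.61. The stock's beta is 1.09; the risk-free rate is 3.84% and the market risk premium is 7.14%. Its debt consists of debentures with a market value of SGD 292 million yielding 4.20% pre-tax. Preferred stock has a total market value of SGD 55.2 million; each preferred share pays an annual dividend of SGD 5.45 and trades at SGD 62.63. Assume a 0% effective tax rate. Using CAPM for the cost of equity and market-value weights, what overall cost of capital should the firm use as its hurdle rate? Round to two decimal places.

8.02%

Cost of equity via CAPM: Re = 3.84% + 1.09 × 7.14% = 11.6226%.
Cost of preferred: Rp = 5.45 / 62.63 = 8.7019%.
Market value of equity E = 82.61 × 3.63m = 299.8743m.
Total capital V = 299.8743 + 55.2 + 292 = 647.0743.
Equity: weight = 299.8743/647.0743 = 0.4634; cost = 11.6226%.
Preferred: weight = 55.2/647.0743 = 0.0853; cost = 8.7019%.
Debentures: weight = 292/647.0743 = 0.4513; after-tax cost = 4.2% × (1 − 0%) = 4.2000%.
WACC = 0.4634 × 11.6226% + 0.0853 × 8.7019% + 0.4513 × 4.2000% = 8.0239%.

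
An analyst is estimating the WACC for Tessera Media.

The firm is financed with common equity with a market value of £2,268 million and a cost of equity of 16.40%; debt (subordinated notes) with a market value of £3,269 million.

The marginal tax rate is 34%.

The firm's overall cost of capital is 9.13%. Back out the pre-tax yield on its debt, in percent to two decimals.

6.19%

Total capital V = 2268 + 3269 = 5537.
Equity weight = 2268/5537 = 0.4096.
Subordinated notes weight = 3269/5537 = 0.5904.
Equity contribution = 0.4096 × 16.4% = 6.7176%.
Remaining for debt = 9.13% − 6.7176% = 2.4124%.
Rd × (1 − 34%) × 0.5904 = 2.4124%  ⇒  Rd = 6.1911%.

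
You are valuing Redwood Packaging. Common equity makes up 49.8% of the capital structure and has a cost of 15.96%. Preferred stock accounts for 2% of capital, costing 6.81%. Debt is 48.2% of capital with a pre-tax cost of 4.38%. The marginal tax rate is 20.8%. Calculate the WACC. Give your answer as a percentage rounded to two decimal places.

9.76%

After-tax cost of debt = 4.38% × (1 − 20.8%) = 3.4690%.
WACC = 0.498 × 15.9600% + 0.020 × 6.8100% + 0.482 × 3.4690% = 9.7563%.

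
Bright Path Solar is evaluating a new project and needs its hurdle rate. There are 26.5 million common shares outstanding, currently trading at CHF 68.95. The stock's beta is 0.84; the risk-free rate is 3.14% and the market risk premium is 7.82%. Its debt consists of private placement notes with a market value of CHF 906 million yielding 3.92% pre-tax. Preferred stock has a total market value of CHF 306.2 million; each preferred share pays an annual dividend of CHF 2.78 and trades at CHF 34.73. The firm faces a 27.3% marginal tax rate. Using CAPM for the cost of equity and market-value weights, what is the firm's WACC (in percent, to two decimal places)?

7.49%

Cost of equity via CAPM: Re = 3.14% + 0.84 × 7.82% = 9.7088%.
Cost of preferred: Rp = 2.78 / 34.73 = 8.0046%.
Market value of equity E = 68.95 × 26.5m = 1827.175m.
Total capital V = 1827.175 + 306.2 + 906 = 3039.375.
Equity: weight = 1827.175/3039.375 = 0.6012; cost = 9.7088%.
Preferred: weight = 306.2/3039.375 = 0.1007; cost = 8.0046%.
Private placement notes: weight = 906/3039.375 = 0.2981; after-tax cost = 3.92% × (1 − 27.3%) = 2.8498%.
WACC = 0.6012 × 9.7088% + 0.1007 × 8.0046% + 0.2981 × 2.8498% = 7.4925%.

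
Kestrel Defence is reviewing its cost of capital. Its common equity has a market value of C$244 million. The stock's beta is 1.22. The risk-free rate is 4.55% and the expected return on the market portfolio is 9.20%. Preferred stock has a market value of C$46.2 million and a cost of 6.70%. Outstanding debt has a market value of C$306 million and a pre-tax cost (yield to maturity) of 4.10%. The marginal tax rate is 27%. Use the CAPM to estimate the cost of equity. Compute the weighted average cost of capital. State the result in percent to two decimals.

Market risk premium = 9.2% − 4.55% = 4.65%.
Cost of equity via CAPM: Re = 4.55% + 1.22 × 4.65% = 10.2230%.
Total capital V = 244 + 46.2 + 306 = 596.2.
Equity: weight = 244/596.2 = 0.4093; cost = 10.223%.
Preferred: weight = 46.2/596.2 = 0.0775; cost = 6.7%.
Debt: weight = 306/596.2 = 0.5133; after-tax cost = 4.1% × (1 − 27%) = 2.9930%.
WACC = 0.4093 × 10.2230% + 0.0775 × 6.7000% + 0.5133 × 2.9930% = 6.2392%.

6.24%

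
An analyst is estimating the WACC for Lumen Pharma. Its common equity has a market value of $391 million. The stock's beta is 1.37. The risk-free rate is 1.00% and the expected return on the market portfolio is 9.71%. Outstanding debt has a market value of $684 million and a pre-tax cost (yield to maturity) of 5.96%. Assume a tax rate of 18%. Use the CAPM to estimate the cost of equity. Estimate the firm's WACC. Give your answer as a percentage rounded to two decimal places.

Market risk premium = 9.71% − 1.0% = 8.71%.
Cost of equity via CAPM: Re = 1.0% + 1.37 × 8.71% = 12.9327%.
Total capital V = 391 + 684 = 1075.
Equity: weight = 391/1075 = 0.3637; cost = 12.9327%.
Debt: weight = 684/1075 = 0.6363; after-tax cost = 5.96% × (1 − 18%) = 4.8872%.
WACC = 0.3637 × 12.9327% + 0.6363 × 4.8872% = 7.8135%.

7.81%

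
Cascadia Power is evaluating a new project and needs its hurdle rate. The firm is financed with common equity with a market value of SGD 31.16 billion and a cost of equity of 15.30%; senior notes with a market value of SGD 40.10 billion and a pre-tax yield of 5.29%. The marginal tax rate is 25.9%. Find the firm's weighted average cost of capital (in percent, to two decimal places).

Total capital V = 31.16 + 40.1 = 71.26.
Equity: weight = 31.16/71.26 = 0.4373; cost = 15.3%.
Senior notes: weight = 40.1/71.26 = 0.5627; after-tax cost = 5.29% × (1 − 25.9%) = 3.9199%.
WACC = 0.4373 × 15.3000% + 0.5627 × 3.9199% = 8.8961%.

8.90%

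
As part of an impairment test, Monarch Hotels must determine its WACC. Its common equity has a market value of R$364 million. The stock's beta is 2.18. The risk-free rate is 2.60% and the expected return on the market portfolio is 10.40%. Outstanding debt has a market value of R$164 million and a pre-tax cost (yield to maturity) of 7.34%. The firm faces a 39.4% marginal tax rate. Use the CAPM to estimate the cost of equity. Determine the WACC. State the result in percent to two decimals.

14.90%

Market risk premium = 10.4% − 2.6% = 7.8%.
Cost of equity via CAPM: Re = 2.6% + 2.18 × 7.8% = 19.6040%.
Total capital V = 364 + 164 = 528.
Equity: weight = 364/528 = 0.6894; cost = 19.604%.
Debt: weight = 164/528 = 0.3106; after-tax cost = 7.34% × (1 − 39.4%) = 4.4480%.
WACC = 0.6894 × 19.6040% + 0.3106 × 4.4480% = 14.8965%.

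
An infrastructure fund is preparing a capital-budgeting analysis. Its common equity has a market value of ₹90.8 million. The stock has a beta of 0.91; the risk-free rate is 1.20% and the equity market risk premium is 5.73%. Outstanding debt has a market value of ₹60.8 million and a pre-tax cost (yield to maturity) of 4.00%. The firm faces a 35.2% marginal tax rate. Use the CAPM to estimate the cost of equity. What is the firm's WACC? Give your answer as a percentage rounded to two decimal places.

4.88%

Cost of equity via CAPM: Re = 1.2% + 0.91 × 5.73% = 6.4143%.
Total capital V = 90.8 + 60.8 = 151.6.
Equity: weight = 90.8/151.6 = 0.5989; cost = 6.4143%.
Debt: weight = 60.8/151.6 = 0.4011; after-tax cost = 4% × (1 − 35.2%) = 2.5920%.
WACC = 0.5989 × 6.4143% + 0.4011 × 2.5920% = 4.8813%.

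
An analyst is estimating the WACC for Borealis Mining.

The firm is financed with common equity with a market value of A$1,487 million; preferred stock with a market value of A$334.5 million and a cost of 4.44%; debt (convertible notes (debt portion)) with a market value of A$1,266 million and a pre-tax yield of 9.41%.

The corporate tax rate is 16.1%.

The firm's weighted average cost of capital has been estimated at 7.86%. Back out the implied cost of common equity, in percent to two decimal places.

8.60%

Total capital V = 1487 + 334.5 + 1266 = 3087.5.
Equity weight = 1487/3087.5 = 0.4816.
Preferred weight = 334.5/3087.5 = 0.1083.
Convertible notes (debt portion) weight = 1266/3087.5 = 0.4100.
Debt contribution = 0.4100 × 9.41% × (1 − 16.1%) = 3.2373%.
Preferred contribution = 0.1083 × 4.44% = 0.4810%.
Required equity contribution = 7.86% − 3.7183% = 4.1417%.
Re = 4.1417% / 0.4816 = 8.5995%.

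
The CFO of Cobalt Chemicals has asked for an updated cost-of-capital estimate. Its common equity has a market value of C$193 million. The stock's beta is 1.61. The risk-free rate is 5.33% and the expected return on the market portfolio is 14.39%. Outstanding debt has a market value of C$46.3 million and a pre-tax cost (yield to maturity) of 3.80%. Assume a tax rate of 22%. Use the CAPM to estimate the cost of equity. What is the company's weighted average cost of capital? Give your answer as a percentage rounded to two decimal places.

16.64%

Market risk premium = 14.39% − 5.33% = 9.06%.
Cost of equity via CAPM: Re = 5.33% + 1.61 × 9.06% = 19.9166%.
Total capital V = 193 + 46.3 = 239.3.
Equity: weight = 193/239.3 = 0.8065; cost = 19.9166%.
Debt: weight = 46.3/239.3 = 0.1935; after-tax cost = 3.8% × (1 − 22%) = 2.9640%.
WACC = 0.8065 × 19.9166% + 0.1935 × 2.9640% = 16.6366%.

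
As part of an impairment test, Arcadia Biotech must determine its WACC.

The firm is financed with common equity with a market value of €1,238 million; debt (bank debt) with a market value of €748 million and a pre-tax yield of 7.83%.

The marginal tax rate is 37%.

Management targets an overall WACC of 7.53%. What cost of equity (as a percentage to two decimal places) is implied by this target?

Total capital V = 1238 + 748 = 1986.
Equity weight = 1238/1986 = 0.6234.
Bank debt weight = 748/1986 = 0.3766.
Debt contribution = 0.3766 × 7.83% × (1 − 37%) = 1.8579%.
Required equity contribution = 7.53% − 1.8579% = 5.6721%.
Re = 5.6721% / 0.6234 = 9.0992%.

9.10%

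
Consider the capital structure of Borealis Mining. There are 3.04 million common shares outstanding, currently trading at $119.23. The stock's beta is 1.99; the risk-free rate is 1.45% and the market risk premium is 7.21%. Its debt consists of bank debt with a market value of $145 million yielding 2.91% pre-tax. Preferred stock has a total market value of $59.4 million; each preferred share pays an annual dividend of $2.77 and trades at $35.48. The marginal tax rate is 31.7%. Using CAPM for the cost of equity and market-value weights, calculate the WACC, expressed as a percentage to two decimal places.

Cost of equity via CAPM: Re = 1.45% + 1.99 × 7.21% = 15.7979%.
Cost of preferred: Rp = 2.77 / 35.48 = 7.8072%.
Market value of equity E = 119.23 × 3.04m = 362.4592m.
Total capital V = 362.4592 + 59.4 + 145 = 566.8592.
Equity: weight = 362.4592/566.8592 = 0.6394; cost = 15.7979%.
Preferred: weight = 59.4/566.8592 = 0.1048; cost = 7.8072%.
Bank debt: weight = 145/566.8592 = 0.2558; after-tax cost = 2.91% × (1 − 31.7%) = 1.9875%.
WACC = 0.6394 × 15.7979% + 0.1048 × 7.8072% + 0.2558 × 1.9875% = 11.4279%.

11.43%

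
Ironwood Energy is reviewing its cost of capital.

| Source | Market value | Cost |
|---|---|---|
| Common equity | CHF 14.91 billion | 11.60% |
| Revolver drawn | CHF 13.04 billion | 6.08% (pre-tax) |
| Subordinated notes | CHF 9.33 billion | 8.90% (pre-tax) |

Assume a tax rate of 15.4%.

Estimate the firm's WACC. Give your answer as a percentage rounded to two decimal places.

Total capital V = 14.91 + 13.04 + 9.33 = 37.28.
Equity: weight = 14.91/37.28 = 0.3999; cost = 11.6%.
Revolver drawn: weight = 13.04/37.28 = 0.3498; after-tax cost = 6.08% × (1 − 15.4%) = 5.1437%.
Subordinated notes: weight = 9.33/37.28 = 0.2503; after-tax cost = 8.9% × (1 − 15.4%) = 7.5294%.
WACC = 0.3999 × 11.6000% + 0.3498 × 5.1437% + 0.2503 × 7.5294% = 8.3229%.

8.32%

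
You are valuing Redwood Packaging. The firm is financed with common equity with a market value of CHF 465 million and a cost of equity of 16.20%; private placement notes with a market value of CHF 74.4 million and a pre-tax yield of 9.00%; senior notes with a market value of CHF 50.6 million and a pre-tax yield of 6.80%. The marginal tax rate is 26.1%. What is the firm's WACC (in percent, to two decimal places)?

Total capital V = 465 + 74.4 + 50.6 = 590.
Equity: weight = 465/590 = 0.7881; cost = 16.2%.
Private placement notes: weight = 74.4/590 = 0.1261; after-tax cost = 9% × (1 − 26.1%) = 6.6510%.
Senior notes: weight = 50.6/590 = 0.0858; after-tax cost = 6.8% × (1 − 26.1%) = 5.0252%.
WACC = 0.7881 × 16.2000% + 0.1261 × 6.6510% + 0.0858 × 5.0252% = 14.0375%.

14.04%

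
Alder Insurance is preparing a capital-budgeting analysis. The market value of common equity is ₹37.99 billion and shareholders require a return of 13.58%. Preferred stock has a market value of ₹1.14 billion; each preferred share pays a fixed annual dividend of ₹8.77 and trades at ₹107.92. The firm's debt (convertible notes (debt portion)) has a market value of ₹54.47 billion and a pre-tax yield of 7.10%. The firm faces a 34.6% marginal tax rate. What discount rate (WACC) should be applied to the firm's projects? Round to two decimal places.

Cost of preferred: Rp = 8.77 / 107.92 = 8.1264%.
Total capital V = 37.99 + 1.14 + 54.47 = 93.6.
Equity: weight = 37.99/93.6 = 0.4059; cost = 13.58%.
Preferred: weight = 1.14/93.6 = 0.0122; cost = 8.1264%.
Convertible notes (debt portion): weight = 54.47/93.6 = 0.5819; after-tax cost = 7.1% × (1 − 34.6%) = 4.6434%.
WACC = 0.4059 × 13.5800% + 0.0122 × 8.1264% + 0.5819 × 4.6434% = 8.3130%.

8.31%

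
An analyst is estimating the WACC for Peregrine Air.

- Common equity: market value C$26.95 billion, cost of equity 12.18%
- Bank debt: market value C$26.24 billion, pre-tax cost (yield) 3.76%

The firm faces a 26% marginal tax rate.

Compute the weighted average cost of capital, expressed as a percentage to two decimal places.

7.54%

Total capital V = 26.95 + 26.24 = 53.19.
Equity: weight = 26.95/53.19 = 0.5067; cost = 12.18%.
Bank debt: weight = 26.24/53.19 = 0.4933; after-tax cost = 3.76% × (1 − 26%) = 2.7824%.
WACC = 0.5067 × 12.1800% + 0.4933 × 2.7824% = 7.5439%.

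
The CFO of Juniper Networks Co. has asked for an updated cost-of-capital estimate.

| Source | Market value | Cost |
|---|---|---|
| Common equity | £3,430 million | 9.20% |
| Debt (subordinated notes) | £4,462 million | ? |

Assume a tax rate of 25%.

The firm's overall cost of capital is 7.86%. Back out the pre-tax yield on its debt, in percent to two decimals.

Total capital V = 3430 + 4462 = 7892.
Equity weight = 3430/7892 = 0.4346.
Subordinated notes weight = 4462/7892 = 0.5654.
Equity contribution = 0.4346 × 9.2% = 3.9985%.
Remaining for debt = 7.86% − 3.9985% = 3.8615%.
Rd × (1 − 25%) × 0.5654 = 3.8615%  ⇒  Rd = 9.1066%.

9.11%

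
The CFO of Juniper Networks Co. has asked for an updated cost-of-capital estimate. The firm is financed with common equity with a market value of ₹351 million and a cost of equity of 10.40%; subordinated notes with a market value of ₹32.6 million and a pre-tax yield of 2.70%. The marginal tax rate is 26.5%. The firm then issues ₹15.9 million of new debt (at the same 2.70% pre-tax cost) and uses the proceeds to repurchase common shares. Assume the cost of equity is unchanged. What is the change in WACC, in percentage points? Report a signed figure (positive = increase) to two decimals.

-0.35 pp

Current WACC:
Total capital V = 351 + 32.6 = 383.6.
Equity: weight = 351/383.6 = 0.9150; cost = 10.4%.
Subordinated notes: weight = 32.6/383.6 = 0.0850; after-tax cost = 2.7% × (1 − 26.5%) = 1.9845%.
WACC = 0.9150 × 10.4000% + 0.0850 × 1.9845% = 9.6848%.
After the change:
Total capital V = 335.1 + 48.5 = 383.6.
Equity: weight = 335.1/383.6 = 0.8736; cost = 10.4%.
Subordinated notes: weight = 48.5/383.6 = 0.1264; after-tax cost = 2.7% × (1 − 26.5%) = 1.9845%.
WACC = 0.8736 × 10.4000% + 0.1264 × 1.9845% = 9.3360%.
Change in WACC = 9.3360% − 9.6848% = -0.3488 pp.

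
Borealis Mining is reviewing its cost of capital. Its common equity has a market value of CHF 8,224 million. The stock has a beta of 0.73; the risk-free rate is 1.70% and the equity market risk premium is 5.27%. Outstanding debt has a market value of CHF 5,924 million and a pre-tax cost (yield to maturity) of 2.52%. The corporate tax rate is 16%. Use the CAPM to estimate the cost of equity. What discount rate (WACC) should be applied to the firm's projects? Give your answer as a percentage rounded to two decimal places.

Cost of equity via CAPM: Re = 1.7% + 0.73 × 5.27% = 5.5471%.
Total capital V = 8224 + 5924 = 14148.
Equity: weight = 8224/14148 = 0.5813; cost = 5.5471%.
Debt: weight = 5924/14148 = 0.4187; after-tax cost = 2.52% × (1 − 16%) = 2.1168%.
WACC = 0.5813 × 5.5471% + 0.4187 × 2.1168% = 4.1108%.

4.11%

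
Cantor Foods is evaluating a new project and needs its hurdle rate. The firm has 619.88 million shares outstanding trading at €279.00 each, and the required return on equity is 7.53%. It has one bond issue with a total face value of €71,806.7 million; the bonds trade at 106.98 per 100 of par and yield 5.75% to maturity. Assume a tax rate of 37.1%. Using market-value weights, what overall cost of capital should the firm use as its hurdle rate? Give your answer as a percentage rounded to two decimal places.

Market value of equity E = 279.0 × 619.88m = 172946.52m. Market value of debt D = 71806.7m × 106.98/100 = 76818.80766m.
Total capital V = 172946.52 + 76818.80766 = 249765.32766.
Equity: weight = 172946.52/249765.32766 = 0.6924; cost = 7.53%.
Bonds outstanding: weight = 76818.80766/249765.32766 = 0.3076; after-tax cost = 5.75% × (1 − 37.1%) = 3.6168%.
WACC = 0.6924 × 7.5300% + 0.3076 × 3.6168% = 6.3264%.

6.33%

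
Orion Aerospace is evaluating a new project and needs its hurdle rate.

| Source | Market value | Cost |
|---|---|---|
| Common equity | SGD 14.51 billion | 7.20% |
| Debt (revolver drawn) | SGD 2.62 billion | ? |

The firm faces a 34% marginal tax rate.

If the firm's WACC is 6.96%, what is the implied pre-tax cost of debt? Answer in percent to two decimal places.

Total capital V = 14.51 + 2.62 = 17.13.
Equity weight = 14.51/17.13 = 0.8471.
Revolver drawn weight = 2.62/17.13 = 0.1529.
Equity contribution = 0.8471 × 7.2% = 6.0988%.
Remaining for debt = 6.96% − 6.0988% = 0.8612%.
Rd × (1 − 34%) × 0.1529 = 0.8612%  ⇒  Rd = 8.5316%.

8.53%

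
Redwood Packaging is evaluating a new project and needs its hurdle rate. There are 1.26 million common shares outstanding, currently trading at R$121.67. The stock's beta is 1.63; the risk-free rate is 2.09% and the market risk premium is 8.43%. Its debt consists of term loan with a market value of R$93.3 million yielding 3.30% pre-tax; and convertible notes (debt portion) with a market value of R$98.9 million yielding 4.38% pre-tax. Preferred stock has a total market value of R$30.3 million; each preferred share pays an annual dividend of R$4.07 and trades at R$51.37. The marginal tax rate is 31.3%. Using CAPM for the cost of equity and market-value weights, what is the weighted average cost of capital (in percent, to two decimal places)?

Cost of equity via CAPM: Re = 2.09% + 1.63 × 8.43% = 15.8309%.
Cost of preferred: Rp = 4.07 / 51.37 = 7.9229%.
Market value of equity E = 121.67 × 1.26m = 153.3042m.
Total capital V = 153.3042 + 30.3 + 93.3 + 98.9 = 375.8042.
Equity: weight = 153.3042/375.8042 = 0.4079; cost = 15.8309%.
Preferred: weight = 30.3/375.8042 = 0.0806; cost = 7.9229%.
Term loan: weight = 93.3/375.8042 = 0.2483; after-tax cost = 3.3% × (1 − 31.3%) = 2.2671%.
Convertible notes (debt portion): weight = 98.9/375.8042 = 0.2632; after-tax cost = 4.38% × (1 − 31.3%) = 3.0091%.
WACC = 0.4079 × 15.8309% + 0.0806 × 7.9229% + 0.2483 × 2.2671% + 0.2632 × 3.0091% = 8.4515%.

8.45%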